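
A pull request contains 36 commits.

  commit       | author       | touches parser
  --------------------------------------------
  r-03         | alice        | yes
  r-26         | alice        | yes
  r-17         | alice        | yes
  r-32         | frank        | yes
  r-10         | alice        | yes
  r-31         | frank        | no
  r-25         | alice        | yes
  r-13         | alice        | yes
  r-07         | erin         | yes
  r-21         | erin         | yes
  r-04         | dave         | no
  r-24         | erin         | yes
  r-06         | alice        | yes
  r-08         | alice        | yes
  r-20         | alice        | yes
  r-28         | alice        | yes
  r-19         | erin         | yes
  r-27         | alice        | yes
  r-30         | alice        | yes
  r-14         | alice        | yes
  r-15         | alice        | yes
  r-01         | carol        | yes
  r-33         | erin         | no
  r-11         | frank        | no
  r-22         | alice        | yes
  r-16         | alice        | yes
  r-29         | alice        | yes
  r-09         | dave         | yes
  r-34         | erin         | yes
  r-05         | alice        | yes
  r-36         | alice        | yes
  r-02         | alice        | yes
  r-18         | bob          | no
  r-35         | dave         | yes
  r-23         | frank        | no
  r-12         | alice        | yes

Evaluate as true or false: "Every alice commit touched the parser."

Truth condition: A ⊆ B, i.e. every element of A is in B (|A ∖ B| = 0).
|A| = 21, |A ∩ B| = 21, |A ∖ B| = 0.
So the statement is true.

True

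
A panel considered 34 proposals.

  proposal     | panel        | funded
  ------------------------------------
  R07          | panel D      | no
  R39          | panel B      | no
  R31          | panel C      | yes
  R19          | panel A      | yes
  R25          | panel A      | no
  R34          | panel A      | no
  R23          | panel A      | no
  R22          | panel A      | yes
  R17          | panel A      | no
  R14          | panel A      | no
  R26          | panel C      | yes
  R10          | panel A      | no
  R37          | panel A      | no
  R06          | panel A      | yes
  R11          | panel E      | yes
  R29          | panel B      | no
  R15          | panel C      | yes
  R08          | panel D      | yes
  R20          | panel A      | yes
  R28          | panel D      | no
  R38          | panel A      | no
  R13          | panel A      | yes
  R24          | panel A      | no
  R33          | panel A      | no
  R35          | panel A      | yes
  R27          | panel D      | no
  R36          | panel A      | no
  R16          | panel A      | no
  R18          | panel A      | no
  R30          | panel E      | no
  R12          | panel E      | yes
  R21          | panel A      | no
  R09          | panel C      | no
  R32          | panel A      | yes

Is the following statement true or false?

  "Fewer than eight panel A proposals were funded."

True

Truth condition: |A ∩ B| < 8.
|A| = 21, |A ∩ B| = 7, |A ∖ B| = 14.
|A ∩ B| = 7, so the statement is true.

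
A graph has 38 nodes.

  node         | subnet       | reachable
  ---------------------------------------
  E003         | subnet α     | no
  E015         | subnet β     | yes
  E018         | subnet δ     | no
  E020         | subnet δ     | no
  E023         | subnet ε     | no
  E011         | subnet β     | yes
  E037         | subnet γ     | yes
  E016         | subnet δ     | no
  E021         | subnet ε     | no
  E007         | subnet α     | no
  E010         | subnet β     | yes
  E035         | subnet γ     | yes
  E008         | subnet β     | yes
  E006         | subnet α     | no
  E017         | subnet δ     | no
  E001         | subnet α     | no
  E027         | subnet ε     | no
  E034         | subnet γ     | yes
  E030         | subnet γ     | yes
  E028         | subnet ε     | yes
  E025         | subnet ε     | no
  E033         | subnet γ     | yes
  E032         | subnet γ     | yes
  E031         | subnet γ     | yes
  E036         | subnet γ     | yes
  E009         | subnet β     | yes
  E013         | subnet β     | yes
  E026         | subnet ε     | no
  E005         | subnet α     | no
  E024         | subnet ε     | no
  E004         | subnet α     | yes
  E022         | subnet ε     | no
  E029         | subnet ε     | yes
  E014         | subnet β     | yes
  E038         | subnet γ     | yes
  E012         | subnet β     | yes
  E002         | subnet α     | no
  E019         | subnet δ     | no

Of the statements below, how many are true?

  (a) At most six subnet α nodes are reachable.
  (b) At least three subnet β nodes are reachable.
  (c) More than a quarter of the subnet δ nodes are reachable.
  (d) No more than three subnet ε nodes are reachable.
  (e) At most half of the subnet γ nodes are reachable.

(a) subnet α: |A| = 7, |A ∩ B| = 1; needs |A ∩ B| ≤ 6 — true.
(b) subnet β: |A| = 8, |A ∩ B| = 8; needs |A ∩ B| ≥ 3 — true.
(c) subnet δ: |A| = 5, |A ∩ B| = 0; needs |A ∩ B| / |A| > 1/4 — false.
(d) subnet ε: |A| = 9, |A ∩ B| = 2; needs |A ∩ B| ≤ 3 — true.
(e) subnet γ: |A| = 9, |A ∩ B| = 9; needs |A ∩ B| ≤ |A ∖ B| — false.

3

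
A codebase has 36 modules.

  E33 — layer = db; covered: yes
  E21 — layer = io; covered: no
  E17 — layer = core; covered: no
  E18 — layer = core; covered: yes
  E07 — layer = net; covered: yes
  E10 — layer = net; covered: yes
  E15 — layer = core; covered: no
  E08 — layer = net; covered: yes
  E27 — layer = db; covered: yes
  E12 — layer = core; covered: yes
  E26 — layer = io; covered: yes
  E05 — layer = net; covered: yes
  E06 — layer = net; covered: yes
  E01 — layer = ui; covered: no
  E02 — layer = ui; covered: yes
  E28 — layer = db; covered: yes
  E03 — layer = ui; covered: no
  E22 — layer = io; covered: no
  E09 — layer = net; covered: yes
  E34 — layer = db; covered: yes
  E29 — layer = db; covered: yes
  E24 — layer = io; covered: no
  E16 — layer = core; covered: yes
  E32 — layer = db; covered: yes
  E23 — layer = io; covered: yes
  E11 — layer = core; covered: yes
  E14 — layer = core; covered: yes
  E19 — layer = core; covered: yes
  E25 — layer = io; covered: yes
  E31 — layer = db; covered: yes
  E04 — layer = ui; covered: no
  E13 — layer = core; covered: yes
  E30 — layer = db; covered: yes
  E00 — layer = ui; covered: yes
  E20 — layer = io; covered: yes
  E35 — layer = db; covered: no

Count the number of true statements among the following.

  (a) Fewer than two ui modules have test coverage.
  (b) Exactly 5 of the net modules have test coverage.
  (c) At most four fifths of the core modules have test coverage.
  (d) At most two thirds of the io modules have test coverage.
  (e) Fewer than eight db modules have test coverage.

2

(a) ui: |A| = 5, |A ∩ B| = 2; needs |A ∩ B| < 2 — false.
(b) net: |A| = 6, |A ∩ B| = 6; needs |A ∩ B| = 5 — false.
(c) core: |A| = 9, |A ∩ B| = 7; needs |A ∩ B| / |A| ≤ 4/5 — true.
(d) io: |A| = 7, |A ∩ B| = 4; needs |A ∩ B| / |A| ≤ 2/3 — true.
(e) db: |A| = 9, |A ∩ B| = 8; needs |A ∩ B| < 8 — false.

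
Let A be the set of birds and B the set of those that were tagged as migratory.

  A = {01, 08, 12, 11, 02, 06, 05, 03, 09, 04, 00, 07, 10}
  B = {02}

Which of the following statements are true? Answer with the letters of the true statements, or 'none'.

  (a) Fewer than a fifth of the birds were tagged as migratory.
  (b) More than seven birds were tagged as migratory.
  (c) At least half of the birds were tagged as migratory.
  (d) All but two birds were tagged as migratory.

(a)

|A| = 13, |A ∩ B| = 1, |A ∖ B| = 12.
(a) |A ∩ B| / |A| < 1/5: holds.
(b) |A ∩ B| > 7: fails.
(c) |A ∩ B| ≥ |A ∖ B|: fails.
(d) |A ∖ B| = 2: fails.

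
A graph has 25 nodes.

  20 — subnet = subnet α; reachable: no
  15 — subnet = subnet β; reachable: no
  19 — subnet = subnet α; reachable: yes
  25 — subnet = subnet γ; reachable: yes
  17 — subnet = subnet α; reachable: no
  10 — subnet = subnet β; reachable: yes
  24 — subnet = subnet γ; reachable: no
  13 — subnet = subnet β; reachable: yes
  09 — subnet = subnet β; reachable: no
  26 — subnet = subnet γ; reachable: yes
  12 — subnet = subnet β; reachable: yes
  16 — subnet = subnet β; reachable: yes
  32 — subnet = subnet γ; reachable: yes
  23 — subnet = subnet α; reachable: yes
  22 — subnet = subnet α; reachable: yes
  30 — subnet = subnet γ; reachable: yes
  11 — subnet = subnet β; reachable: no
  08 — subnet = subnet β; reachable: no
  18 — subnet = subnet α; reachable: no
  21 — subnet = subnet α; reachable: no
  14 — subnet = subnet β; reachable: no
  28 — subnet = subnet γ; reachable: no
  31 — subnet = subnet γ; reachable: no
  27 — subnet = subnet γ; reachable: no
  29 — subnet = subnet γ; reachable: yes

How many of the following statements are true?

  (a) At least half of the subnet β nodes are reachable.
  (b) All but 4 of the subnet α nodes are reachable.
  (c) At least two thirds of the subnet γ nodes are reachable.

(a) subnet β: |A| = 9, |A ∩ B| = 4; needs |A ∩ B| ≥ |A ∖ B| — false.
(b) subnet α: |A| = 7, |A ∩ B| = 3; needs |A ∖ B| = 4 — true.
(c) subnet γ: |A| = 9, |A ∩ B| = 5; needs |A ∩ B| / |A| ≥ 2/3 — false.

1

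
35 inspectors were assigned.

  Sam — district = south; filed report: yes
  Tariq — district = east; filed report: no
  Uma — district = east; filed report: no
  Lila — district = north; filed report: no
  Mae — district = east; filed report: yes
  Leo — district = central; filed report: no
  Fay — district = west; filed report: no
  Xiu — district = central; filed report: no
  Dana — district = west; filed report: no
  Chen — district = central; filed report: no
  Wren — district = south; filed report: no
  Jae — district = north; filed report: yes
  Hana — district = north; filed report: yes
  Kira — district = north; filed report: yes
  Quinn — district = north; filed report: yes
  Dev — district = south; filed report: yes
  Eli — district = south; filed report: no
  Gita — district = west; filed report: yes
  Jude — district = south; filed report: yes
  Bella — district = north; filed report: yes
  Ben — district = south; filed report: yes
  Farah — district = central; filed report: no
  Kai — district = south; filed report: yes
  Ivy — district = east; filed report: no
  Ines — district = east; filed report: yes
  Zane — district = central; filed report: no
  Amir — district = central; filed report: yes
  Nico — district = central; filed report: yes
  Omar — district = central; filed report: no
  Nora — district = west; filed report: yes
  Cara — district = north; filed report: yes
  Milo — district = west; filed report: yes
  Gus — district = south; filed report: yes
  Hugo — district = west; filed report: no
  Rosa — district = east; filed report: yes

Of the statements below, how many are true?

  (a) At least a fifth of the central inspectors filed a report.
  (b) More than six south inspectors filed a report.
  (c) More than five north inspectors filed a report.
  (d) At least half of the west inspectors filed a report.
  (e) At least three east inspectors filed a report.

(a) central: |A| = 8, |A ∩ B| = 2; needs |A ∩ B| / |A| ≥ 1/5 — true.
(b) south: |A| = 8, |A ∩ B| = 6; needs |A ∩ B| > 6 — false.
(c) north: |A| = 7, |A ∩ B| = 6; needs |A ∩ B| > 5 — true.
(d) west: |A| = 6, |A ∩ B| = 3; needs |A ∩ B| ≥ |A ∖ B| — true.
(e) east: |A| = 6, |A ∩ B| = 3; needs |A ∩ B| ≥ 3 — true.

4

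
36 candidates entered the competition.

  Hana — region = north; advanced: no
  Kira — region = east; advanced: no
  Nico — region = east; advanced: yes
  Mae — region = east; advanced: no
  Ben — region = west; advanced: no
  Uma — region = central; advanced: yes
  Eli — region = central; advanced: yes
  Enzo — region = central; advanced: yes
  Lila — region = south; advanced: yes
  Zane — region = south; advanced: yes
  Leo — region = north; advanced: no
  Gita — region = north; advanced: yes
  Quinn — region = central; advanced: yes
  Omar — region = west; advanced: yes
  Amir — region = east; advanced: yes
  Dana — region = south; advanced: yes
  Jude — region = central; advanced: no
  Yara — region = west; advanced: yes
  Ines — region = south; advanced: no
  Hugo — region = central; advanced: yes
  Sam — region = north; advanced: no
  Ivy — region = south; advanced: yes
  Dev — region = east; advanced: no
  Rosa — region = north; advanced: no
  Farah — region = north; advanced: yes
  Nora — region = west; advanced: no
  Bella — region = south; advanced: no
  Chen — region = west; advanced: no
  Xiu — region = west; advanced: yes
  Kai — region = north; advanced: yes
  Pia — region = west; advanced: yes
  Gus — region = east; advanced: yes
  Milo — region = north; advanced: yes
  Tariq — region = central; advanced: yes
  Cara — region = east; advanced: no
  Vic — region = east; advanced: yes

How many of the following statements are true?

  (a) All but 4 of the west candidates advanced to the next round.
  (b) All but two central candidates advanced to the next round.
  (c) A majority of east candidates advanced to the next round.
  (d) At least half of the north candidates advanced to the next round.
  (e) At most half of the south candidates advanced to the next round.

1

(a) west: |A| = 7, |A ∩ B| = 4; needs |A ∖ B| = 4 — false.
(b) central: |A| = 7, |A ∩ B| = 6; needs |A ∖ B| = 2 — false.
(c) east: |A| = 8, |A ∩ B| = 4; needs |A ∩ B| > |A ∖ B| — false.
(d) north: |A| = 8, |A ∩ B| = 4; needs |A ∩ B| ≥ |A ∖ B| — true.
(e) south: |A| = 6, |A ∩ B| = 4; needs |A ∩ B| ≤ |A ∖ B| — false.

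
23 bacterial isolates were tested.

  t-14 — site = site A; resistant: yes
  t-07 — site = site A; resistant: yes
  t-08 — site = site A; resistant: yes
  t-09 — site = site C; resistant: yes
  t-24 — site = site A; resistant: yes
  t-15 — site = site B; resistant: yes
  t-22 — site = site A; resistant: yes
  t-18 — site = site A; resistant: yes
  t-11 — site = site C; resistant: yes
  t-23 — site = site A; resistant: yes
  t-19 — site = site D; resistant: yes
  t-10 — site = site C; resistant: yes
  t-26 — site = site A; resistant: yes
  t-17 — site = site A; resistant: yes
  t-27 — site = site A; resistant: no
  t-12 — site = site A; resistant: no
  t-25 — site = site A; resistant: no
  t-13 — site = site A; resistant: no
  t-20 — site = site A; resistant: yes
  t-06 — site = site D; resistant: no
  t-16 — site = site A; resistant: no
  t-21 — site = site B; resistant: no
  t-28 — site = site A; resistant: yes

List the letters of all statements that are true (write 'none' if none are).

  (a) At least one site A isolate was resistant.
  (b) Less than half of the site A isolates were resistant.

|A| = 16, |A ∩ B| = 11, |A ∖ B| = 5.
(a) A ∩ B ≠ ∅ (|A ∩ B| ≥ 1): holds.
(b) |A ∩ B| < |A ∖ B|: fails.

(a)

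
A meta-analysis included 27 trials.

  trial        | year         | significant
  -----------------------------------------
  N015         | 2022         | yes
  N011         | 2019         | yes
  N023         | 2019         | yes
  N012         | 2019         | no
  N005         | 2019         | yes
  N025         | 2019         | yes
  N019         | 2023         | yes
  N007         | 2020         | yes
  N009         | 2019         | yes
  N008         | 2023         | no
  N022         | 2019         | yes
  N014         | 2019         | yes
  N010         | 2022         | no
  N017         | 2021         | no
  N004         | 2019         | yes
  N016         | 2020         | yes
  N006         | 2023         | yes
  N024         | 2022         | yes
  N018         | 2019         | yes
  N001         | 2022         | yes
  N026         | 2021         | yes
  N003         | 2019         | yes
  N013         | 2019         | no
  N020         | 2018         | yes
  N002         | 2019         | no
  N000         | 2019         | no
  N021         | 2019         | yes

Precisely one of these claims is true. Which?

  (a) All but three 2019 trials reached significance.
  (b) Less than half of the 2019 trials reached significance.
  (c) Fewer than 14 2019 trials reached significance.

|A| = 15, |A ∩ B| = 11, |A ∖ B| = 4.
(a) requires |A ∖ B| = 3: false.
(b) requires |A ∩ B| < |A ∖ B|: false.
(c) requires |A ∩ B| < 14: true.

(c)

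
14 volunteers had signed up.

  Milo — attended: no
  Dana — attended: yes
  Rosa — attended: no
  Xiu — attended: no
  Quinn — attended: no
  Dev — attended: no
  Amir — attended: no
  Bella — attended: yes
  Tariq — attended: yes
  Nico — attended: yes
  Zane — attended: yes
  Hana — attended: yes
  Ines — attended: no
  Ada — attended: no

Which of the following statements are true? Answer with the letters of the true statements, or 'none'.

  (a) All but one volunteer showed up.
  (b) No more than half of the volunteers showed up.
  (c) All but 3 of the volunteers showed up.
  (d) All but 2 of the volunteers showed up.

(b)

|A| = 14, |A ∩ B| = 6, |A ∖ B| = 8.
(a) |A ∖ B| = 1: fails.
(b) |A ∩ B| ≤ |A ∖ B|: holds.
(c) |A ∖ B| = 3: fails.
(d) |A ∖ B| = 2: fails.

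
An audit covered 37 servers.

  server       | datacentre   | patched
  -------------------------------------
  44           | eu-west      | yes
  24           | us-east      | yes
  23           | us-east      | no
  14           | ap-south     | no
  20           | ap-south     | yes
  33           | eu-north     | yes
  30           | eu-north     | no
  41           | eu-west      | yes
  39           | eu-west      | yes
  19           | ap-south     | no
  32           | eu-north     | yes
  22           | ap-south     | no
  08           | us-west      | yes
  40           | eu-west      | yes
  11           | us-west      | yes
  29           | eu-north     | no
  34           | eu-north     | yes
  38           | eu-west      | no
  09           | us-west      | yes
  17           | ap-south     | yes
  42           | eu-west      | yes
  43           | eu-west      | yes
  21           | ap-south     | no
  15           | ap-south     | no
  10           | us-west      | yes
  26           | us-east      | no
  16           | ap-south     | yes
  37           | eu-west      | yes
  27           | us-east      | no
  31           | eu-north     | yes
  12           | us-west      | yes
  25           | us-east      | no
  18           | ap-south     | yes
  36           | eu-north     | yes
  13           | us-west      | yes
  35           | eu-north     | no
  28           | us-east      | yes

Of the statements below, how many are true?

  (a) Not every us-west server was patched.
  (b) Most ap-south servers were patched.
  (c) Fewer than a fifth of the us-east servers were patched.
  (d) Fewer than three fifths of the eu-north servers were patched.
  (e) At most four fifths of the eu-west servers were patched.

(a) us-west: |A| = 6, |A ∩ B| = 6; needs A ⊄ B (|A ∖ B| ≥ 1) — false.
(b) ap-south: |A| = 9, |A ∩ B| = 4; needs |A ∩ B| > |A ∖ B| — false.
(c) us-east: |A| = 6, |A ∩ B| = 2; needs |A ∩ B| / |A| < 1/5 — false.
(d) eu-north: |A| = 8, |A ∩ B| = 5; needs |A ∩ B| / |A| < 3/5 — false.
(e) eu-west: |A| = 8, |A ∩ B| = 7; needs |A ∩ B| / |A| ≤ 4/5 — false.

0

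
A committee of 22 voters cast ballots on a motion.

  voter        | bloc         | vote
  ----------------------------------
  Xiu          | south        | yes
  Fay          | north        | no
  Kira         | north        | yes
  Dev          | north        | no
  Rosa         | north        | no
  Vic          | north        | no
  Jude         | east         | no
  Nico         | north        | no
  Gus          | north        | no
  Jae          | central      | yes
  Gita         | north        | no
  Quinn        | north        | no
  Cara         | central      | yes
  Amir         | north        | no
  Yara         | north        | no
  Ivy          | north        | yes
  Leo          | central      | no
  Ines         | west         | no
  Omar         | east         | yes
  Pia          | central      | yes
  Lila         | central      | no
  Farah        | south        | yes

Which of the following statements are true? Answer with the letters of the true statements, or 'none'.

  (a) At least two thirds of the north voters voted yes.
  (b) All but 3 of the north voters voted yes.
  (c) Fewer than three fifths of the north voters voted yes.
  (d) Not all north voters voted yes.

(c), (d)

|A| = 12, |A ∩ B| = 2, |A ∖ B| = 10.
(a) |A ∩ B| / |A| ≥ 2/3: fails.
(b) |A ∖ B| = 3: fails.
(c) |A ∩ B| / |A| < 3/5: holds.
(d) A ⊄ B (|A ∖ B| ≥ 1): holds.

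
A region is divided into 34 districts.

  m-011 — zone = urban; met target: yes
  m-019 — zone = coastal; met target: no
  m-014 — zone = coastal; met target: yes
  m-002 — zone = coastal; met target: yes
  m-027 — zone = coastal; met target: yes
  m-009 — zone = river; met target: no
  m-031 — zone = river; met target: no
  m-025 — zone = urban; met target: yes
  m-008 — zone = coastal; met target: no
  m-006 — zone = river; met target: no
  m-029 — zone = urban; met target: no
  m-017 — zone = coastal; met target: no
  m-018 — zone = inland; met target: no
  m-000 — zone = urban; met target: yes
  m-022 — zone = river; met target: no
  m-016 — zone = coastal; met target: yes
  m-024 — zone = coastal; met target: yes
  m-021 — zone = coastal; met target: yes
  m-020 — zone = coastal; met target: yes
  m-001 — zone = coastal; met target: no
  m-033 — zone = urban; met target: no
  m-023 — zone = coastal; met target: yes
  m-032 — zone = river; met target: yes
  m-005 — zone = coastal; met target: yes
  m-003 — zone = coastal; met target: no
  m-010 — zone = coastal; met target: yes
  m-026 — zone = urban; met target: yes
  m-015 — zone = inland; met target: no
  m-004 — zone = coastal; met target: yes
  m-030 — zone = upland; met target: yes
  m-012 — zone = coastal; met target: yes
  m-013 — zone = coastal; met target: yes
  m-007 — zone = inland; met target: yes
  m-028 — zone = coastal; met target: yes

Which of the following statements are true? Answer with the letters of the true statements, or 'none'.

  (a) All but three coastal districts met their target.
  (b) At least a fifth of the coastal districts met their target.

(b)

|A| = 19, |A ∩ B| = 14, |A ∖ B| = 5.
(a) |A ∖ B| = 3: fails.
(b) |A ∩ B| / |A| ≥ 1/5: holds.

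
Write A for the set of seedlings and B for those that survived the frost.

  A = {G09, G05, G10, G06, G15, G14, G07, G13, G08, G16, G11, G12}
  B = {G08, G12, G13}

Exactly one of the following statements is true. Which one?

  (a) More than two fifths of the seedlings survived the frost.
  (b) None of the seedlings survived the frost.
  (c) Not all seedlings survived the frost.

(c)

|A| = 12, |A ∩ B| = 3, |A ∖ B| = 9.
(a) requires |A ∩ B| / |A| > 2/5: false.
(b) requires A ∩ B = ∅ (|A ∩ B| = 0): false.
(c) requires A ⊄ B (|A ∖ B| ≥ 1): true.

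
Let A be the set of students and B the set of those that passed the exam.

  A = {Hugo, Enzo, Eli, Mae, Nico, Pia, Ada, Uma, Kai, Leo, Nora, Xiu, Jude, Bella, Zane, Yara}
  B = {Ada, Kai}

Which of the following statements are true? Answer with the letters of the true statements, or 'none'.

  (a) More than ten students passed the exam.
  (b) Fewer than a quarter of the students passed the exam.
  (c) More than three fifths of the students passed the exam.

(b)

|A| = 16, |A ∩ B| = 2, |A ∖ B| = 14.
(a) |A ∩ B| > 10: fails.
(b) |A ∩ B| / |A| < 1/4: holds.
(c) |A ∩ B| / |A| > 3/5: fails.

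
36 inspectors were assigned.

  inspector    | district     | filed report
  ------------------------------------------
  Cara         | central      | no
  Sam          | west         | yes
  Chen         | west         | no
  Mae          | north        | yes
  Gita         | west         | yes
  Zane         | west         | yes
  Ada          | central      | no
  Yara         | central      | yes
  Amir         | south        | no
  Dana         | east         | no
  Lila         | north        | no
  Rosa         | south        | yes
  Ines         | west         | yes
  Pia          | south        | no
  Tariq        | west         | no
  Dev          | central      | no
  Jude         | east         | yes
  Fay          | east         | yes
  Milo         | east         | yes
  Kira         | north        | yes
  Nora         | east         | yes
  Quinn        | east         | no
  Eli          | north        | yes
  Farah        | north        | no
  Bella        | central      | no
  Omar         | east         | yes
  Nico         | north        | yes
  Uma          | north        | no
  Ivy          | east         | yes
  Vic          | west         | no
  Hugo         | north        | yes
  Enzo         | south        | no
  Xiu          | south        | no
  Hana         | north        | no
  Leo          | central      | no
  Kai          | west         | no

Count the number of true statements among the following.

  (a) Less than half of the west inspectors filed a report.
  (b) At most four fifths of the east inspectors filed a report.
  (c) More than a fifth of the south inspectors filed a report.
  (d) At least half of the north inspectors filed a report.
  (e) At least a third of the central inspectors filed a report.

2

(a) west: |A| = 8, |A ∩ B| = 4; needs |A ∩ B| < |A ∖ B| — false.
(b) east: |A| = 8, |A ∩ B| = 6; needs |A ∩ B| / |A| ≤ 4/5 — true.
(c) south: |A| = 5, |A ∩ B| = 1; needs |A ∩ B| / |A| > 1/5 — false.
(d) north: |A| = 9, |A ∩ B| = 5; needs |A ∩ B| ≥ |A ∖ B| — true.
(e) central: |A| = 6, |A ∩ B| = 1; needs |A ∩ B| / |A| ≥ 1/3 — false.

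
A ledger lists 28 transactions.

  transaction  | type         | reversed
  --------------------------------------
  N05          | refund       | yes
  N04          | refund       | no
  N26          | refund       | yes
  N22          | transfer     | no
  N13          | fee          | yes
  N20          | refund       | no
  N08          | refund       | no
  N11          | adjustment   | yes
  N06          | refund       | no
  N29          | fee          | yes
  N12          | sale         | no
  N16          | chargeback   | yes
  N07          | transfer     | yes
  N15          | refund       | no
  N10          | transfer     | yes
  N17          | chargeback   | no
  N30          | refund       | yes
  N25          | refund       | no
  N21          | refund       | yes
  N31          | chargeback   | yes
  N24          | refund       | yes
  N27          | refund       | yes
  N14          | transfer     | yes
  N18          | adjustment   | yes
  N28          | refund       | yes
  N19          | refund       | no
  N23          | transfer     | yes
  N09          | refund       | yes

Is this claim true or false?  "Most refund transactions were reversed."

Truth condition: |A ∩ B| > |A ∖ B|.
|A| = 15, |A ∩ B| = 8, |A ∖ B| = 7.
8 > 7, so the statement is true.

True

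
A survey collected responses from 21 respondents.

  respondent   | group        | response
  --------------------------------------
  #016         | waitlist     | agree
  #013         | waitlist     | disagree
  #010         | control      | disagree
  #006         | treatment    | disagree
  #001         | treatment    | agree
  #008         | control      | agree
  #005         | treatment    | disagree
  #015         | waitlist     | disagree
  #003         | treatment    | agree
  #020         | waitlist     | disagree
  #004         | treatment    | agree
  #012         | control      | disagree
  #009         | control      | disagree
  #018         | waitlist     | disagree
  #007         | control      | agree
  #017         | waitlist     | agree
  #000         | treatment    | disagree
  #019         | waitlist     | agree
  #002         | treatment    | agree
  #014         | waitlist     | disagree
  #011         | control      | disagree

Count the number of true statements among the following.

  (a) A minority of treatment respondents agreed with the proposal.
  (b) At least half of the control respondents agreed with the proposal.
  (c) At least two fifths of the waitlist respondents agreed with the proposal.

0

(a) treatment: |A| = 7, |A ∩ B| = 4; needs |A ∩ B| < |A ∖ B| — false.
(b) control: |A| = 6, |A ∩ B| = 2; needs |A ∩ B| ≥ |A ∖ B| — false.
(c) waitlist: |A| = 8, |A ∩ B| = 3; needs |A ∩ B| / |A| ≥ 2/5 — false.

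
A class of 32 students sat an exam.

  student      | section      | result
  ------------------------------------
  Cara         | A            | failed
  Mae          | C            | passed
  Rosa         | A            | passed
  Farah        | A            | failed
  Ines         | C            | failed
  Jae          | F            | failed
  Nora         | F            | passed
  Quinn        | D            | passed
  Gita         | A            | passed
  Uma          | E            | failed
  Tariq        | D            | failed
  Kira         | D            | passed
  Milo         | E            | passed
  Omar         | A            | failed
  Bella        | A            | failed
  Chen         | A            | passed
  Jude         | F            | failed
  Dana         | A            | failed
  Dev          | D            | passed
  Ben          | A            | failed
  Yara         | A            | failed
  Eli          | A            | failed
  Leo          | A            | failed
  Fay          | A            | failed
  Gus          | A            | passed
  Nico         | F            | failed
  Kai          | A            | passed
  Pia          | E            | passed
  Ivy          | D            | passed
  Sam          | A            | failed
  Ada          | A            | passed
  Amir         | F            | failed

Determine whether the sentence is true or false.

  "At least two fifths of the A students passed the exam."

False

Truth condition: |A ∩ B| / |A| ≥ 2/5.
|A| = 17, |A ∩ B| = 6, |A ∖ B| = 11.
|A ∩ B|/|A| = 6/17, so the statement is false.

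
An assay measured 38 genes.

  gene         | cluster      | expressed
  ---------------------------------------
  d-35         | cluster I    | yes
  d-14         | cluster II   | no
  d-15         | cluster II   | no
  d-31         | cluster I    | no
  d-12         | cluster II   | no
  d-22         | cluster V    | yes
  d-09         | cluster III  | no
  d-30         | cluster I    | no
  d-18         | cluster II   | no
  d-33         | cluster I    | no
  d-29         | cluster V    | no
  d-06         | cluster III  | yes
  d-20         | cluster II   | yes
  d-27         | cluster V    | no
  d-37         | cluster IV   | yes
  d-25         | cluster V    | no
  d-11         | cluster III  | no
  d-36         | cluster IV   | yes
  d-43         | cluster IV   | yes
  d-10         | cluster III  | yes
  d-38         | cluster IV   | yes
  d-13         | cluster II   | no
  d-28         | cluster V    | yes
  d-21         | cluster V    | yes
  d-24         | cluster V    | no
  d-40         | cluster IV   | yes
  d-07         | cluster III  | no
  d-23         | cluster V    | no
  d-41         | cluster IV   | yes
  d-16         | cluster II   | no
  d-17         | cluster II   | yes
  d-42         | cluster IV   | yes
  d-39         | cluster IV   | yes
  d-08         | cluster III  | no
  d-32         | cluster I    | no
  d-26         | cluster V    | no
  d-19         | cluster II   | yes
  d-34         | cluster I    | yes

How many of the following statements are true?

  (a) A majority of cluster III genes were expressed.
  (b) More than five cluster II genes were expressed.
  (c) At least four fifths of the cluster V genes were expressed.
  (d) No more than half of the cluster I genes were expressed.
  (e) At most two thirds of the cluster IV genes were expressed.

1

(a) cluster III: |A| = 6, |A ∩ B| = 2; needs |A ∩ B| > |A ∖ B| — false.
(b) cluster II: |A| = 9, |A ∩ B| = 3; needs |A ∩ B| > 5 — false.
(c) cluster V: |A| = 9, |A ∩ B| = 3; needs |A ∩ B| / |A| ≥ 4/5 — false.
(d) cluster I: |A| = 6, |A ∩ B| = 2; needs |A ∩ B| ≤ |A ∖ B| — true.
(e) cluster IV: |A| = 8, |A ∩ B| = 8; needs |A ∩ B| / |A| ≤ 2/3 — false.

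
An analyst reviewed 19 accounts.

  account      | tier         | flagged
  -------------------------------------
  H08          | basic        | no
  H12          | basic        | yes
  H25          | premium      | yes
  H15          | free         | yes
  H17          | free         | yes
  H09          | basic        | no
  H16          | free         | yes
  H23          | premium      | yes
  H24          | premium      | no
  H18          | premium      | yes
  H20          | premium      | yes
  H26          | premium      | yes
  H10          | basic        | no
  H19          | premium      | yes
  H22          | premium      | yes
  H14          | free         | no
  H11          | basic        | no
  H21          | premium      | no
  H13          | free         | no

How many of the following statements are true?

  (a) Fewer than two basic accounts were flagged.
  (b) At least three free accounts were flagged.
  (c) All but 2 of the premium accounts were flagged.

3

(a) basic: |A| = 5, |A ∩ B| = 1; needs |A ∩ B| < 2 — true.
(b) free: |A| = 5, |A ∩ B| = 3; needs |A ∩ B| ≥ 3 — true.
(c) premium: |A| = 9, |A ∩ B| = 7; needs |A ∖ B| = 2 — true.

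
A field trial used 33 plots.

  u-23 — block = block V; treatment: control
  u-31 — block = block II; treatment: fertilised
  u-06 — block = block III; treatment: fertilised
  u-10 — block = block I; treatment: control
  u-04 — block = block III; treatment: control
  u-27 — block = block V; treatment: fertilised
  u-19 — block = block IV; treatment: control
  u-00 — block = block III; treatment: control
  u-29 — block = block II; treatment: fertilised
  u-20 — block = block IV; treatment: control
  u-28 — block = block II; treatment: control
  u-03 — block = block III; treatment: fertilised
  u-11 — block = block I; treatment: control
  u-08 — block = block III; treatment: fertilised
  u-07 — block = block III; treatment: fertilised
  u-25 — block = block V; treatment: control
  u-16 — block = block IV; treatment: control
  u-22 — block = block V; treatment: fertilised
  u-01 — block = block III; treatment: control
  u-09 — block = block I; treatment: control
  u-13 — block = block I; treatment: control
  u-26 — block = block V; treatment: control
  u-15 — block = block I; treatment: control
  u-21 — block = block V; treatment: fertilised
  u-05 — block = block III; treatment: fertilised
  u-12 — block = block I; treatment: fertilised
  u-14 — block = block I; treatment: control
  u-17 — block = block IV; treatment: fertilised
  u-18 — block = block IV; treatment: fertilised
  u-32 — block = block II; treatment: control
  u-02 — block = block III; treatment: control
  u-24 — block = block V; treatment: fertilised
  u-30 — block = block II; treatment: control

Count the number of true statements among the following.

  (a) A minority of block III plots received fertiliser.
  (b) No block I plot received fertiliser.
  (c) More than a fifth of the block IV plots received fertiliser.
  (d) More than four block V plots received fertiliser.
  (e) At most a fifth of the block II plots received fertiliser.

1

(a) block III: |A| = 9, |A ∩ B| = 5; needs |A ∩ B| < |A ∖ B| — false.
(b) block I: |A| = 7, |A ∩ B| = 1; needs A ∩ B = ∅ (|A ∩ B| = 0) — false.
(c) block IV: |A| = 5, |A ∩ B| = 2; needs |A ∩ B| / |A| > 1/5 — true.
(d) block V: |A| = 7, |A ∩ B| = 4; needs |A ∩ B| > 4 — false.
(e) block II: |A| = 5, |A ∩ B| = 2; needs |A ∩ B| / |A| ≤ 1/5 — false.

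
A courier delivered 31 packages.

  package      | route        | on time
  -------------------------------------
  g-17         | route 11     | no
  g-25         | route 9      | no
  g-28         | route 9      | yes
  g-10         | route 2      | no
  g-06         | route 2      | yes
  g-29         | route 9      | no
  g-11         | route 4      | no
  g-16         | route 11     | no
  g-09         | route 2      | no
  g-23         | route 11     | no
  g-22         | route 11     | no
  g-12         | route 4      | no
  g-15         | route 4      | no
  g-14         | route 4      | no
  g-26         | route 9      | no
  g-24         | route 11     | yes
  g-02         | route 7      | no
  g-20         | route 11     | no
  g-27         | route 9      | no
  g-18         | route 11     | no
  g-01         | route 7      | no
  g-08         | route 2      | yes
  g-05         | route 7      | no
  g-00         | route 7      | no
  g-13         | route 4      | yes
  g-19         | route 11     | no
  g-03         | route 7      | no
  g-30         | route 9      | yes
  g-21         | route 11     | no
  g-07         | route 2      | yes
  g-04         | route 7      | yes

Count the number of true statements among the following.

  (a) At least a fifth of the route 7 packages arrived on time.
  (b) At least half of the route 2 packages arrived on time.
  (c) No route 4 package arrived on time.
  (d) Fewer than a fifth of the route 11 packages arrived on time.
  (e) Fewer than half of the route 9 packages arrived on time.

3

(a) route 7: |A| = 6, |A ∩ B| = 1; needs |A ∩ B| / |A| ≥ 1/5 — false.
(b) route 2: |A| = 5, |A ∩ B| = 3; needs |A ∩ B| ≥ |A ∖ B| — true.
(c) route 4: |A| = 5, |A ∩ B| = 1; needs A ∩ B = ∅ (|A ∩ B| = 0) — false.
(d) route 11: |A| = 9, |A ∩ B| = 1; needs |A ∩ B| / |A| < 1/5 — true.
(e) route 9: |A| = 6, |A ∩ B| = 2; needs |A ∩ B| < |A ∖ B| — true.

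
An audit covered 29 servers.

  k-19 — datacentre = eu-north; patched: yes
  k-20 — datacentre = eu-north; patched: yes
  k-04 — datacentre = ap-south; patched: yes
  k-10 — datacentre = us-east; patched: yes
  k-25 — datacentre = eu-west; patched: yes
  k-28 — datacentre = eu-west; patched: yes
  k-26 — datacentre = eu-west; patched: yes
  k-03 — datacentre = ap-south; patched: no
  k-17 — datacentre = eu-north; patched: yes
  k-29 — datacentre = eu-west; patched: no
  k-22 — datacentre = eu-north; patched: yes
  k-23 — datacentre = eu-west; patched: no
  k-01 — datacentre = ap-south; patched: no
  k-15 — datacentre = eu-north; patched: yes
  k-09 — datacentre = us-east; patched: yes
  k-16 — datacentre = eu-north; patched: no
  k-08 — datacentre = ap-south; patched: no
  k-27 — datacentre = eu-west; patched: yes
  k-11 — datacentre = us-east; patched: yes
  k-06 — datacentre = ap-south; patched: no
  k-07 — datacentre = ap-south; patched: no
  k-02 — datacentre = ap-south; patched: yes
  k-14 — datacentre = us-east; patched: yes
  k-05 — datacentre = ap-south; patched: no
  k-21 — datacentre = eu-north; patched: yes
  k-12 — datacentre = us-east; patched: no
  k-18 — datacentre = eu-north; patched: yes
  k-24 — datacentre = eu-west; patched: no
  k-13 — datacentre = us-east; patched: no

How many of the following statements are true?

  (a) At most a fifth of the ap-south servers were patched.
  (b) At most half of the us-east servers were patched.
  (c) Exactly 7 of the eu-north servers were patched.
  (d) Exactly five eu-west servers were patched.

(a) ap-south: |A| = 8, |A ∩ B| = 2; needs |A ∩ B| / |A| ≤ 1/5 — false.
(b) us-east: |A| = 6, |A ∩ B| = 4; needs |A ∩ B| ≤ |A ∖ B| — false.
(c) eu-north: |A| = 8, |A ∩ B| = 7; needs |A ∩ B| = 7 — true.
(d) eu-west: |A| = 7, |A ∩ B| = 4; needs |A ∩ B| = 5 — false.

1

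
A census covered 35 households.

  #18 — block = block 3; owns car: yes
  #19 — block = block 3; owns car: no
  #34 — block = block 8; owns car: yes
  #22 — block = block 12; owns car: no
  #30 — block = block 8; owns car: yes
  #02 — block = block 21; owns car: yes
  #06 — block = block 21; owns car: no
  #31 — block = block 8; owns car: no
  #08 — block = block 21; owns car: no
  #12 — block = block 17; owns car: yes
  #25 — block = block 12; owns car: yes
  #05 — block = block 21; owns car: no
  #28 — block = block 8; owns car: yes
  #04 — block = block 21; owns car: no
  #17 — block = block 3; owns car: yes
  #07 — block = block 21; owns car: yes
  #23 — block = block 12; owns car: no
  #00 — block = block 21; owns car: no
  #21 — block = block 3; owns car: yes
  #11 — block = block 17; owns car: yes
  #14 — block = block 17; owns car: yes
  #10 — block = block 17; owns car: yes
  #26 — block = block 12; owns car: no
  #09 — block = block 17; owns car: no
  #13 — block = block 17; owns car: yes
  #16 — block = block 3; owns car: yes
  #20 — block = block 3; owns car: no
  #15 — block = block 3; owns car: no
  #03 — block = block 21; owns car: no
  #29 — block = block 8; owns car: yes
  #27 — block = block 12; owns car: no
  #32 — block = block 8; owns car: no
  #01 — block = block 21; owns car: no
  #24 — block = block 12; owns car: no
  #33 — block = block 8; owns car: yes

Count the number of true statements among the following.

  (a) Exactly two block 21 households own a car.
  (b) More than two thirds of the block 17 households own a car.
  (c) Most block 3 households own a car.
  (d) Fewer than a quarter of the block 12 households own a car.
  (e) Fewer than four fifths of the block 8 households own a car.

5

(a) block 21: |A| = 9, |A ∩ B| = 2; needs |A ∩ B| = 2 — true.
(b) block 17: |A| = 6, |A ∩ B| = 5; needs |A ∩ B| / |A| > 2/3 — true.
(c) block 3: |A| = 7, |A ∩ B| = 4; needs |A ∩ B| > |A ∖ B| — true.
(d) block 12: |A| = 6, |A ∩ B| = 1; needs |A ∩ B| / |A| < 1/4 — true.
(e) block 8: |A| = 7, |A ∩ B| = 5; needs |A ∩ B| / |A| < 4/5 — true.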